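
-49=-49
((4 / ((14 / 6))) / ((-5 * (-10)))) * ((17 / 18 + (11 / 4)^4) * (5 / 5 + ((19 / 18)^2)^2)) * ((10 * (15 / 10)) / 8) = 900481619 / 107495424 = 8.38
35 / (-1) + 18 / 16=-271 / 8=-33.88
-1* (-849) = 849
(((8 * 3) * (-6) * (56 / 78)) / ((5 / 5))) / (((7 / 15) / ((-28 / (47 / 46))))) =3709440 / 611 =6071.10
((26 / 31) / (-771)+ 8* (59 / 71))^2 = 127225450889476 / 2879710574841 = 44.18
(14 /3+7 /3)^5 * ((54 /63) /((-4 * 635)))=-7203 /1270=-5.67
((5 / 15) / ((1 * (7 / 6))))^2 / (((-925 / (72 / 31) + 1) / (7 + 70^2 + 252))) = -212256 / 200221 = -1.06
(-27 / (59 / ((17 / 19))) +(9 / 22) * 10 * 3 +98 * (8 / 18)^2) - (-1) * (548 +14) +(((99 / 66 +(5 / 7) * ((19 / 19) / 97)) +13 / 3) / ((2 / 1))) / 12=6439734091289 / 10851082704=593.46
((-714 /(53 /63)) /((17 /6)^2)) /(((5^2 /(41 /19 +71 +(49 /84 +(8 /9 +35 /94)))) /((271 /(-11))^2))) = -192511.31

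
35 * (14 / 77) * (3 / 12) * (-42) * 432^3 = -59256852480 / 11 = -5386986589.09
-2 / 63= -0.03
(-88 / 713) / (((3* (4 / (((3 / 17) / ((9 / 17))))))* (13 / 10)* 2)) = -110 / 83421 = -0.00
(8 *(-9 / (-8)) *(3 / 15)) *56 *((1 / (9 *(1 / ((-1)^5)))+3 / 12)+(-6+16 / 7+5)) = 718 / 5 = 143.60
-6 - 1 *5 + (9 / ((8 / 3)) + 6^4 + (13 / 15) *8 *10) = 1357.71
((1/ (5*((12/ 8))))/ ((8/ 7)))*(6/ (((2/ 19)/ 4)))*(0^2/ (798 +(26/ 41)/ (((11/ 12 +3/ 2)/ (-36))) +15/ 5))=0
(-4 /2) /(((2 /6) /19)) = -114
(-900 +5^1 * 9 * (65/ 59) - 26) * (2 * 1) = -103418/ 59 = -1752.85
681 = 681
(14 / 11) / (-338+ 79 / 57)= -114 / 30151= -0.00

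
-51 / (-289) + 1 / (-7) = 4 / 119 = 0.03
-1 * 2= -2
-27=-27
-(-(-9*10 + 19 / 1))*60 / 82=-2130 / 41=-51.95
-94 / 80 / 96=-47 / 3840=-0.01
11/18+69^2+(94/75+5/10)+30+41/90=239691/50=4793.82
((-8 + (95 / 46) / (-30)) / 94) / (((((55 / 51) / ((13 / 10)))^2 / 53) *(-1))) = 17294256213 / 2616020000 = 6.61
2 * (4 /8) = 1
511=511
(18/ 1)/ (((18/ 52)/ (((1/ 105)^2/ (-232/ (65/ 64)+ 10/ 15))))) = -338/ 16322145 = -0.00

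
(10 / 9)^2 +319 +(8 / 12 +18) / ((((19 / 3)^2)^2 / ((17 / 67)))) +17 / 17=227195894164 / 707252067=321.24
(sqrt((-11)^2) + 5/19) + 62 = 1392/19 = 73.26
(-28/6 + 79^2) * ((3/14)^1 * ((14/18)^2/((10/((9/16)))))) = 130963/2880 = 45.47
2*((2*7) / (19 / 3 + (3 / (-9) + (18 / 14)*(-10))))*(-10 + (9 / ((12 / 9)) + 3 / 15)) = 12.45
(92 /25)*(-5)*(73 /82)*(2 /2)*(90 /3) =-20148 /41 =-491.41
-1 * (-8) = 8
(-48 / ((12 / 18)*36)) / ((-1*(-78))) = -1 / 39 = -0.03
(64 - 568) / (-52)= 126 / 13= 9.69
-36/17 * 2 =-72/17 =-4.24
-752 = -752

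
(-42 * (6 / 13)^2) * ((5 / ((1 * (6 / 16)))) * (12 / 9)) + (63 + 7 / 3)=-47516 / 507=-93.72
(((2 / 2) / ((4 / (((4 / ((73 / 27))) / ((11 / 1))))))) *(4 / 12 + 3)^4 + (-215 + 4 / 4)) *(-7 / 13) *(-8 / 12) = -7077364 / 93951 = -75.33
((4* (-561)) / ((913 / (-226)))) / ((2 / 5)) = 115260 / 83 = 1388.67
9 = 9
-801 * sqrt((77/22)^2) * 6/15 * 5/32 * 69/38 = -386883/1216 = -318.16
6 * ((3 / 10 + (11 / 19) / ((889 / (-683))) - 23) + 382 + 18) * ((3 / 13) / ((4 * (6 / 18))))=1718674551 / 4391660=391.35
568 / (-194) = -2.93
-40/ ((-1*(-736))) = -5/ 92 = -0.05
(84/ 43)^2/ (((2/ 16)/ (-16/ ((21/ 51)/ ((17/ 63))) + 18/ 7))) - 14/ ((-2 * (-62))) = -27709583/ 114638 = -241.71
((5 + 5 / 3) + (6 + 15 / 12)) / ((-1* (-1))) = 167 / 12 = 13.92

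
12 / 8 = 3 / 2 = 1.50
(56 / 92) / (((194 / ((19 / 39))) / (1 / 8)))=133 / 696072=0.00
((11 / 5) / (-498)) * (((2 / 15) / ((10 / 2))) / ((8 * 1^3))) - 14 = -10458011 / 747000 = -14.00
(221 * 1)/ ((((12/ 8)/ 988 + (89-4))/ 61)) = 26638456/ 167963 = 158.60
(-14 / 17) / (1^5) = -14 / 17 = -0.82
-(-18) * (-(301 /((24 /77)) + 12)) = -70395 /4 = -17598.75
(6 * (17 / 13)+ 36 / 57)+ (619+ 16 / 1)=158939 / 247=643.48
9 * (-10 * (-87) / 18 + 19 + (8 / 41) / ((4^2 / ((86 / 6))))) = 49821 / 82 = 607.57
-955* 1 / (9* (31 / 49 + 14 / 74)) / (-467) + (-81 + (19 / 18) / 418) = -247139611 / 3061652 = -80.72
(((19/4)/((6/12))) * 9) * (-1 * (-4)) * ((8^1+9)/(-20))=-290.70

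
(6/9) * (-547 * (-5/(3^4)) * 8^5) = 179240960/243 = 737617.12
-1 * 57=-57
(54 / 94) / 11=27 / 517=0.05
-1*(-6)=6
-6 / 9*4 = -8 / 3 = -2.67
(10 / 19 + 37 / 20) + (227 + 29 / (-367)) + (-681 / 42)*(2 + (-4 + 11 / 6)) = 169862044 / 732165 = 232.00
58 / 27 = 2.15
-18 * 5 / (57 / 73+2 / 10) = -16425 / 179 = -91.76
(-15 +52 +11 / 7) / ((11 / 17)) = 4590 / 77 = 59.61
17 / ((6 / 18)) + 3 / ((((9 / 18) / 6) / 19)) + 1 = 736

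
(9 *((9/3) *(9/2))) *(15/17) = 3645/34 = 107.21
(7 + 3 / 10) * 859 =62707 / 10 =6270.70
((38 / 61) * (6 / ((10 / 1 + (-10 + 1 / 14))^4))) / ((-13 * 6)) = -1459808 / 793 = -1840.87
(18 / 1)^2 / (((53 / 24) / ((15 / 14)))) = 58320 / 371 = 157.20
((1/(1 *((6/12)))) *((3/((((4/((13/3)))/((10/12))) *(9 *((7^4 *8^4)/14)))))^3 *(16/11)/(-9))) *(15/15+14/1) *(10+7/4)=-64536875/14409782424283494821658624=-0.00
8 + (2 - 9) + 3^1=4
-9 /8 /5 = -9 /40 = -0.22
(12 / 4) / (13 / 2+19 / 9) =54 / 155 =0.35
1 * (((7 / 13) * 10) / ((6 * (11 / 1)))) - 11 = -4684 / 429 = -10.92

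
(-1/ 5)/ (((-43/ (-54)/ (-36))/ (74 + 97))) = 332424/ 215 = 1546.16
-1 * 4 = -4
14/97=0.14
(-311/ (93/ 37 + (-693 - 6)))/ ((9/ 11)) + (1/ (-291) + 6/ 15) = 21199543/ 22497210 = 0.94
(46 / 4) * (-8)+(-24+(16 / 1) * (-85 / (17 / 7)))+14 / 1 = -662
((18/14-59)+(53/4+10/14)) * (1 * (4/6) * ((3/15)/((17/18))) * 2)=-210/17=-12.35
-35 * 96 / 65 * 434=-291648 / 13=-22434.46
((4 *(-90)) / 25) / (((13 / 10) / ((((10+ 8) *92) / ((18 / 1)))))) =-13248 / 13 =-1019.08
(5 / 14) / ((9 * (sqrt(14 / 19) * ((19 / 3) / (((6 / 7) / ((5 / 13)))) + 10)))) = 13 * sqrt(266) / 58898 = 0.00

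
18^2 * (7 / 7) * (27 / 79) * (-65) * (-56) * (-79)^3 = -198730415520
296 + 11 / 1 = 307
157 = 157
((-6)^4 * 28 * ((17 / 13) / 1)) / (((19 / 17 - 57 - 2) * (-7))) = 62424 / 533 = 117.12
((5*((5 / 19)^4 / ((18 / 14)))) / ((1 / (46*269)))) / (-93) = -270681250 / 109078677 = -2.48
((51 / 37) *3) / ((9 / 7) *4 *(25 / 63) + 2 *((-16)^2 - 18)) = 2499 / 288896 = 0.01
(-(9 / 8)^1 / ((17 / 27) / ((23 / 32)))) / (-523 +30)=5589 / 2145536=0.00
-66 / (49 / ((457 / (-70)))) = 15081 / 1715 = 8.79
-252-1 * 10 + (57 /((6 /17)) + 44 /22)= -197 /2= -98.50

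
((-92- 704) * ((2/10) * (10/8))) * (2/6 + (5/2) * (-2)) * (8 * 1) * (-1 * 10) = -74293.33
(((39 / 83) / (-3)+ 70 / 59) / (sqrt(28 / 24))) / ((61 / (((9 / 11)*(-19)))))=-862353*sqrt(42) / 23001209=-0.24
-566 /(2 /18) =-5094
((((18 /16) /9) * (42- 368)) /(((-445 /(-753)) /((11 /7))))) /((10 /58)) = -39153741 /62300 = -628.47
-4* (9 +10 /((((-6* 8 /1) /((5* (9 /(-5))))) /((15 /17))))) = -1449 /34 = -42.62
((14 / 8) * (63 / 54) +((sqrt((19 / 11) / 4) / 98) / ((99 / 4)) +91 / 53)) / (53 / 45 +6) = 5 * sqrt(209) / 1915067 +71715 / 136952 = 0.52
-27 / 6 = -9 / 2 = -4.50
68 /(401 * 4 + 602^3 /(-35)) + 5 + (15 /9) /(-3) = 311586475 /70107129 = 4.44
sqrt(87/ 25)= sqrt(87)/ 5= 1.87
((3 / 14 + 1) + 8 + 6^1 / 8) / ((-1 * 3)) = -93 / 28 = -3.32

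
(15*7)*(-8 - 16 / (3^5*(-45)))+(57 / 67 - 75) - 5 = -44886503 / 48843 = -919.00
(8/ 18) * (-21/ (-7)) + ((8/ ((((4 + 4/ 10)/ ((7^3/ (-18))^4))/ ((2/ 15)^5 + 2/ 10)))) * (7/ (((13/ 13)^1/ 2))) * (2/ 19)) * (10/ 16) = 14718563188572149/ 333213507000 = 44171.57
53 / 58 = 0.91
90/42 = 15/7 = 2.14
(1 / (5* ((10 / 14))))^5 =16807 / 9765625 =0.00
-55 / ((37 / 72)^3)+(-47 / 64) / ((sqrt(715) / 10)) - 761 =-59075573 / 50653 - 47 *sqrt(715) / 4576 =-1166.55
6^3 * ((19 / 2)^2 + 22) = 24246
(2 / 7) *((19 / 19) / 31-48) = -2974 / 217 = -13.71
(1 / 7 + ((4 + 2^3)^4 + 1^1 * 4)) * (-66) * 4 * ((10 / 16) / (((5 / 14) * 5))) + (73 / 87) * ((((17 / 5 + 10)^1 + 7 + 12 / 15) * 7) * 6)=-277768102 / 145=-1915642.08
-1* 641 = -641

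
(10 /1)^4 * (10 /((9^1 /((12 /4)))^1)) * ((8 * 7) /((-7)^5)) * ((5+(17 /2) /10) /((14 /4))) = -3120000 /16807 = -185.64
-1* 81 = -81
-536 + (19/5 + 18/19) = -50469/95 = -531.25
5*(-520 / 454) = -1300 / 227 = -5.73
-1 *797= -797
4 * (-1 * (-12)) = 48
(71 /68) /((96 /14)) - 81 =-263887 /3264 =-80.85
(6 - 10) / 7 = -4 / 7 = -0.57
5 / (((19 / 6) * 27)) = 10 / 171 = 0.06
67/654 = 0.10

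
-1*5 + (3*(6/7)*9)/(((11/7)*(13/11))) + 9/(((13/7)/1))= 160/13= 12.31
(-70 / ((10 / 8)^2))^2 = 50176 / 25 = 2007.04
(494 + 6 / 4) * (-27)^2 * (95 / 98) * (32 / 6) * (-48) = -4392429120 / 49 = -89641410.61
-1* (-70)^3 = 343000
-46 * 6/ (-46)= 6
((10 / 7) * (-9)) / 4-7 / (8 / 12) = -96 / 7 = -13.71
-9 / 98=-0.09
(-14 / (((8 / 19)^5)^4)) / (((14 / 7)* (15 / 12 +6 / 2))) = -263129814202821707353489207 / 4899916394579099648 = -53700878.34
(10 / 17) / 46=5 / 391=0.01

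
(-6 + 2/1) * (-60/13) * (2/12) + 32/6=328/39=8.41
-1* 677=-677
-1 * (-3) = 3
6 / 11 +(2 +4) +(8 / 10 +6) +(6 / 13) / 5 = 9608 / 715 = 13.44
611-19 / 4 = 2425 / 4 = 606.25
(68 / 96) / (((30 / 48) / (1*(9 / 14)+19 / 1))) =935 / 42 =22.26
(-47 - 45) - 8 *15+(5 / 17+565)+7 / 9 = 354.07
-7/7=-1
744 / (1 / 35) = 26040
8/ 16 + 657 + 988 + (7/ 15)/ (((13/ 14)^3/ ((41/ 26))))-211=1229910163/ 856830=1435.42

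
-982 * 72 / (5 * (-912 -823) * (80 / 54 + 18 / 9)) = 954504 / 407725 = 2.34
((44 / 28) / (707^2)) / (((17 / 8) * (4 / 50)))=1100 / 59482031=0.00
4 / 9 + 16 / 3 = 52 / 9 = 5.78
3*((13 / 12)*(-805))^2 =109516225 / 48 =2281588.02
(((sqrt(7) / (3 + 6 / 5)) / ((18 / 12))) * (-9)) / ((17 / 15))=-150 * sqrt(7) / 119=-3.33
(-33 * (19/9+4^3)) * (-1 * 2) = 13090/3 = 4363.33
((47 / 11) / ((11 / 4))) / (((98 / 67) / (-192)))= -1209216 / 5929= -203.95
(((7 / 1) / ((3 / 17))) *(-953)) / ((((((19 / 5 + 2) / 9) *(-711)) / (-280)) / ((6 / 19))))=-317539600 / 43529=-7294.90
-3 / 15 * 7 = -7 / 5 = -1.40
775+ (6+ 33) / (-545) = 422336 / 545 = 774.93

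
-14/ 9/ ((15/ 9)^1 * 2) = -7/ 15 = -0.47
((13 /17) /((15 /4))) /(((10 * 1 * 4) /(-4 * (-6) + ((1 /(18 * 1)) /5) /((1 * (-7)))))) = 196547 /1606500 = 0.12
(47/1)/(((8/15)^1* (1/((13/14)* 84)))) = 27495/4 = 6873.75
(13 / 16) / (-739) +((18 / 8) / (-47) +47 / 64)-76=-167417721 / 2222912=-75.31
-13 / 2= -6.50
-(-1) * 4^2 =16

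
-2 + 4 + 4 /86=88 /43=2.05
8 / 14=4 / 7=0.57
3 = 3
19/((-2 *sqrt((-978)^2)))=-19/1956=-0.01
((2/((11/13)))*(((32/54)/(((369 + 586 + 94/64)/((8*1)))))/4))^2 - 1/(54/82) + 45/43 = -1677116868852716/3553226408807163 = -0.47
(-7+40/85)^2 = 12321/289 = 42.63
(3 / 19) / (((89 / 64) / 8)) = 1536 / 1691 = 0.91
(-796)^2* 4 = 2534464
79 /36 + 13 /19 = 1969 /684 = 2.88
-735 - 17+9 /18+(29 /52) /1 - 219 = -50437 /52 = -969.94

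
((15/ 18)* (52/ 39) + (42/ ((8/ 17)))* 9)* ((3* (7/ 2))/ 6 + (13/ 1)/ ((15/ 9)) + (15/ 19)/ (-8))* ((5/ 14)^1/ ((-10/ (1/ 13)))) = -207998131/ 9959040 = -20.89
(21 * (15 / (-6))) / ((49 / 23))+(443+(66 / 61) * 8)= 364669 / 854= 427.01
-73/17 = -4.29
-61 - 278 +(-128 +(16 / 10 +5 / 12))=-27899 / 60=-464.98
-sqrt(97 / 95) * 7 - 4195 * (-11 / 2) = 46145 / 2 - 7 * sqrt(9215) / 95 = 23065.43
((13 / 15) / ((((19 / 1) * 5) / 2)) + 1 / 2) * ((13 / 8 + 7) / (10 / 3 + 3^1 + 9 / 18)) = 101913 / 155800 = 0.65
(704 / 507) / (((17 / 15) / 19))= 66880 / 2873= 23.28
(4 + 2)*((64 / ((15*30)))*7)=448 / 75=5.97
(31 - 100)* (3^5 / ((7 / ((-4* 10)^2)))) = -26827200 / 7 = -3832457.14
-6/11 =-0.55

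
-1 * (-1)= 1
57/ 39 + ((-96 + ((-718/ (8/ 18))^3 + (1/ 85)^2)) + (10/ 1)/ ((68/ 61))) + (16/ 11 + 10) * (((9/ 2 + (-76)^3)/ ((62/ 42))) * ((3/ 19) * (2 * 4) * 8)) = -4250617686.88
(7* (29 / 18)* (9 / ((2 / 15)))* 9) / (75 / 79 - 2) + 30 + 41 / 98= -105589909 / 16268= -6490.65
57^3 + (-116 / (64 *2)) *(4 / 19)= 28149307 / 152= 185192.81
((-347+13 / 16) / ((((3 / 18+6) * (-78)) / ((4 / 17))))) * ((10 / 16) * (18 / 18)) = 27695 / 261664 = 0.11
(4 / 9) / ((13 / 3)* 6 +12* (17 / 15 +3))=10 / 1701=0.01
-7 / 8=-0.88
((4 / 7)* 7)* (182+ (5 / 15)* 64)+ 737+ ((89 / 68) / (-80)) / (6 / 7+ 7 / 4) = 461749411 / 297840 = 1550.33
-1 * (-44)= 44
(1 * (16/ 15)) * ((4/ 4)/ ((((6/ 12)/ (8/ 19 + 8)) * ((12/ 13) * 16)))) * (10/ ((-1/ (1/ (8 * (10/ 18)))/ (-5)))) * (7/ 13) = 140/ 19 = 7.37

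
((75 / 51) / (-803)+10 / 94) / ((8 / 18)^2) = 679185 / 1283194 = 0.53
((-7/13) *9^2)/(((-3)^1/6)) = 1134/13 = 87.23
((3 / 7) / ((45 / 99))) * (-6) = -198 / 35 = -5.66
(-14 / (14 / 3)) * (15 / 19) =-45 / 19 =-2.37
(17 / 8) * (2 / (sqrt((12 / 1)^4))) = 17 / 576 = 0.03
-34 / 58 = -17 / 29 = -0.59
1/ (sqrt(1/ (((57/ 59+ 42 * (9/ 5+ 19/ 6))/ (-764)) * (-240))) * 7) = 2 * sqrt(2090016354)/ 78883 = 1.16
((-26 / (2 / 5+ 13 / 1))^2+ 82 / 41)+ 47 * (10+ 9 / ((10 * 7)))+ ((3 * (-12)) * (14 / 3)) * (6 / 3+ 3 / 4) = 6224147 / 314230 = 19.81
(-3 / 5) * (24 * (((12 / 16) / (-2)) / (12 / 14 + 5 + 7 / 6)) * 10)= 2268 / 295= 7.69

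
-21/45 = -7/15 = -0.47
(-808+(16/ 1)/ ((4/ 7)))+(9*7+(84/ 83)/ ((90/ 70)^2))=-1605425/ 2241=-716.39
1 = 1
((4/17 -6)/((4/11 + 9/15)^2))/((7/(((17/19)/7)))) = -6050/53371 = -0.11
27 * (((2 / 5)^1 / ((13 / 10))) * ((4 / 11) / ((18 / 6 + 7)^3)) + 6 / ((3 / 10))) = 9652554 / 17875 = 540.00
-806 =-806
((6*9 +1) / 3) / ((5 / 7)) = 77 / 3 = 25.67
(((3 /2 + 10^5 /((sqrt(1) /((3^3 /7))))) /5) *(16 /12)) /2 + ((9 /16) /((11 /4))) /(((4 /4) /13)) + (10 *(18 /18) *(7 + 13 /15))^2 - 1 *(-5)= 57624.87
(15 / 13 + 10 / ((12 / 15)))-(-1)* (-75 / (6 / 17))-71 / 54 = -140513 / 702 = -200.16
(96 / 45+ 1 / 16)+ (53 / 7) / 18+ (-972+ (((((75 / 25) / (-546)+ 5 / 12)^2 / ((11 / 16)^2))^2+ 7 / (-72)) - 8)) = -6358617248765135881 / 6505958905926480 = -977.35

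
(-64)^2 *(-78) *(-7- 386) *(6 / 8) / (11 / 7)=659183616 / 11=59925783.27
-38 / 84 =-0.45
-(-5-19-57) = 81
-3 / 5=-0.60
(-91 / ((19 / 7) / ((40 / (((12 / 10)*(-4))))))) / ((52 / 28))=150.44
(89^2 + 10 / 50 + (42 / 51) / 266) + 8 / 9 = 115147607 / 14535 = 7922.09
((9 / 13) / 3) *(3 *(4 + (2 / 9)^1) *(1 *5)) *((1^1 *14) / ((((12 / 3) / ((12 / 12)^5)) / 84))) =55860 / 13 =4296.92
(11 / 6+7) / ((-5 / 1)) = -53 / 30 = -1.77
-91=-91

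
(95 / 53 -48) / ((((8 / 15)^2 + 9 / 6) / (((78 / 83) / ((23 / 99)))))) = -773639100 / 7385921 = -104.75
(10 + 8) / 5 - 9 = -27 / 5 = -5.40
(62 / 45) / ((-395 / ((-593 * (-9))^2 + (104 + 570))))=-1766023066 / 17775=-99354.32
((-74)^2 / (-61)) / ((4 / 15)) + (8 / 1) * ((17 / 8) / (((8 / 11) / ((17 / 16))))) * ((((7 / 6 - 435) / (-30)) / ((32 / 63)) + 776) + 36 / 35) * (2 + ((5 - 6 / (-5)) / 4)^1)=9889814684423 / 139919360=70682.25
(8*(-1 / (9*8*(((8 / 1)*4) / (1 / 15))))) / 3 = -1 / 12960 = -0.00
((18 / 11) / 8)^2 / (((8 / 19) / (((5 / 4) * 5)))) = 0.62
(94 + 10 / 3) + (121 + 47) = 796 / 3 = 265.33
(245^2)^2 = 3603000625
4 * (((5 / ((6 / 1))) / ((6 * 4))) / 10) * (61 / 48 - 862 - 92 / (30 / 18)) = -219823 / 17280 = -12.72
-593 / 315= -1.88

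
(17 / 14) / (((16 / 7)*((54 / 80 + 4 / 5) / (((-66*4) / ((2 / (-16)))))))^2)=1658764800 / 3481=476519.62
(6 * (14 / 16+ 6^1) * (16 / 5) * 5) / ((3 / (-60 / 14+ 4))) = -440 / 7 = -62.86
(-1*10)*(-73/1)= 730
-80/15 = -16/3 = -5.33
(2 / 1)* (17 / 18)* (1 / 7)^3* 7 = 17 / 441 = 0.04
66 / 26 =33 / 13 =2.54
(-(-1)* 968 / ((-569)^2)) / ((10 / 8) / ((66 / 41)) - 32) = -255552 / 2668761923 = -0.00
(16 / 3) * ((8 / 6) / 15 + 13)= 9424 / 135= 69.81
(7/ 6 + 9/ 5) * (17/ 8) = 1513/ 240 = 6.30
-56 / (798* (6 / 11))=-22 / 171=-0.13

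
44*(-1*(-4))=176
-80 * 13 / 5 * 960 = -199680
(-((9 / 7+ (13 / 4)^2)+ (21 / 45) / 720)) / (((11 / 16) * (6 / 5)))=-40717 / 2835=-14.36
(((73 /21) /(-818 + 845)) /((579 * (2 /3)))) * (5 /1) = 365 /218862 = 0.00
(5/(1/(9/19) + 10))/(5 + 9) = 45/1526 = 0.03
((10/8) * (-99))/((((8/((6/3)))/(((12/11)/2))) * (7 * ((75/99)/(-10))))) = 891/28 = 31.82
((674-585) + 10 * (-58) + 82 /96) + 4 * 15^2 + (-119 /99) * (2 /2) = 647305 /1584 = 408.65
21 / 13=1.62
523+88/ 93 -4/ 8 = 97361/ 186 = 523.45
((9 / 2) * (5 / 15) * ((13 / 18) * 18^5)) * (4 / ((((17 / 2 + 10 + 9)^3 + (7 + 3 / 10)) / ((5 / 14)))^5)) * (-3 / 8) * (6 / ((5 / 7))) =-208000000000 / 5408923091168483813484040581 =-0.00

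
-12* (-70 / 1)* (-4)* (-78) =262080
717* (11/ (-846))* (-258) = 113047/ 47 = 2405.26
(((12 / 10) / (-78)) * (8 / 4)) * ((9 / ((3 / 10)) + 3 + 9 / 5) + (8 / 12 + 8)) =-1304 / 975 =-1.34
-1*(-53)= 53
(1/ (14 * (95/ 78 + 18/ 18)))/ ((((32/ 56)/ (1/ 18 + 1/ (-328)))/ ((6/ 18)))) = 2015/ 2042784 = 0.00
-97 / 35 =-2.77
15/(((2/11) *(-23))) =-3.59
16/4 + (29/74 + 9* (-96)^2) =6138181/74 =82948.39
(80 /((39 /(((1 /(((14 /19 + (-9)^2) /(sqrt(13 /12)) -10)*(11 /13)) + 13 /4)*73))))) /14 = 21540110*sqrt(39) /822140781 + 28596308980 /822140781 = 34.95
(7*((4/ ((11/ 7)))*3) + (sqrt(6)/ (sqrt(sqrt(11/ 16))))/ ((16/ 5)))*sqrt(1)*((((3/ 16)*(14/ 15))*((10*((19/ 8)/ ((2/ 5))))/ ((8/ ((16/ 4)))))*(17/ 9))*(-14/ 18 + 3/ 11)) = -13848625/ 52272 - 1413125*11^(3/ 4)*sqrt(6)/ 5018112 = -269.10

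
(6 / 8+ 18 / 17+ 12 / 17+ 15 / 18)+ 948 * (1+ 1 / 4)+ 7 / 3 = 242899 / 204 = 1190.68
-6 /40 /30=-1 /200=-0.00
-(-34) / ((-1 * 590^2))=-17 / 174050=-0.00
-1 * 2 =-2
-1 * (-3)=3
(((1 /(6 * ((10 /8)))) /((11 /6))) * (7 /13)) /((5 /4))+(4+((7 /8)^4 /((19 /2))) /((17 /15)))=4.09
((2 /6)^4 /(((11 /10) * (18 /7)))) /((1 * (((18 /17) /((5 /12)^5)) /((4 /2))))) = 1859375 /17958454272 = 0.00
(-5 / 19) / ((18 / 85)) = -425 / 342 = -1.24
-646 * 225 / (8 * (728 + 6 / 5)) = -363375 / 14584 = -24.92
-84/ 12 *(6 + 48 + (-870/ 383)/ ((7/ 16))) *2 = -261708/ 383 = -683.31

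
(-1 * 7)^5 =-16807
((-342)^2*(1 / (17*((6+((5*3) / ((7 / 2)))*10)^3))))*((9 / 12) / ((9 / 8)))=343 / 8721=0.04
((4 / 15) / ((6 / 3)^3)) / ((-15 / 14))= -7 / 225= -0.03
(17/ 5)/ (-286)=-17/ 1430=-0.01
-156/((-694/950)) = 74100/347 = 213.54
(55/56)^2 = 3025/3136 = 0.96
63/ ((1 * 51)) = 21/ 17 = 1.24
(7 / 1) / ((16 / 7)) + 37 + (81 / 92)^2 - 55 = -59935 / 4232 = -14.16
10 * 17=170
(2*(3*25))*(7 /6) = 175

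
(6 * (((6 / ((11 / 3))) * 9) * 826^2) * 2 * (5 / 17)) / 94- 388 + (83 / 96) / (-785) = 376886.02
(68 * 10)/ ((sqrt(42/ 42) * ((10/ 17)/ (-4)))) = -4624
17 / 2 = 8.50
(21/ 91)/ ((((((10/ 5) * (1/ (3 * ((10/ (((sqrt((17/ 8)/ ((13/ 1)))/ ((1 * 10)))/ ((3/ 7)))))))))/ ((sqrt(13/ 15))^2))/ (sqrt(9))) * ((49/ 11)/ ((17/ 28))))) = 1485 * sqrt(442)/ 2401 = 13.00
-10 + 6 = -4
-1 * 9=-9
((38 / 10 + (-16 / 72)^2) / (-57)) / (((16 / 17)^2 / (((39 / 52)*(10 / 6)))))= -450551 / 4727808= -0.10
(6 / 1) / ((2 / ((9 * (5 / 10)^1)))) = 27 / 2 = 13.50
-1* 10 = -10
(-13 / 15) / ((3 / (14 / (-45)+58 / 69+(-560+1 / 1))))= 7514221 / 46575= 161.34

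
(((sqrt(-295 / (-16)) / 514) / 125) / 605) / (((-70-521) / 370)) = -37 *sqrt(295) / 9189163500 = -0.00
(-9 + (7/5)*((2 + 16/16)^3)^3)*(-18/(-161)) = 2479248/805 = 3079.81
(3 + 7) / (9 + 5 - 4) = 1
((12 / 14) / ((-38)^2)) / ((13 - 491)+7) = -1 / 793478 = -0.00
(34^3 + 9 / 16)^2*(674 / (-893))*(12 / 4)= -399831543880419 / 114304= -3497966334.34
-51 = -51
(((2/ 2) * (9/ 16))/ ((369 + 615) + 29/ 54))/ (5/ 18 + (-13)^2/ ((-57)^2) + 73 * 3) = 789507/ 303084095300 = 0.00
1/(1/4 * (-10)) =-2/5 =-0.40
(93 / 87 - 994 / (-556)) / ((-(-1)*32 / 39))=898209 / 257984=3.48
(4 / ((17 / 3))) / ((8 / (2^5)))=48 / 17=2.82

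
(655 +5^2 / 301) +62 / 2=206511 / 301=686.08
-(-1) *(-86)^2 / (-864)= -1849 / 216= -8.56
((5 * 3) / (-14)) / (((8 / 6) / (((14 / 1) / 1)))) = -45 / 4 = -11.25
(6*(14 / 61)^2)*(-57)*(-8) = 536256 / 3721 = 144.12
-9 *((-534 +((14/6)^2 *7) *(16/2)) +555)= -2933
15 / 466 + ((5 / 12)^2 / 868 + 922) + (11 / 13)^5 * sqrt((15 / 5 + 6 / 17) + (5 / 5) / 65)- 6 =161051 * sqrt(4112810) / 410278765 + 26677735841 / 29123136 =916.83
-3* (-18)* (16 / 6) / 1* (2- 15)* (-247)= 462384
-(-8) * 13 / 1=104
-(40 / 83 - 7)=541 / 83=6.52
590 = 590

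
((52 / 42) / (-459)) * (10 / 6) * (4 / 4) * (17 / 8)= -65 / 6804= -0.01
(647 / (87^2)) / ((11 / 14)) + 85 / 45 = 2.00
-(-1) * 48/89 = 0.54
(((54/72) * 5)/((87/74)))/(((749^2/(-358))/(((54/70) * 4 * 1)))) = -715284/113883203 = -0.01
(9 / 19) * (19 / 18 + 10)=199 / 38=5.24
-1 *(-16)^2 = -256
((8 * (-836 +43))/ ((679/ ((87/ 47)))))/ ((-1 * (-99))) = -183976/ 1053129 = -0.17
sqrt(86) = 9.27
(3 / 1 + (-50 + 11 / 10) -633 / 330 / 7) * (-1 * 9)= 159993 / 385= 415.57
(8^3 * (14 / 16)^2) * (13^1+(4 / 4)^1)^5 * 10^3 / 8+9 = 26353376009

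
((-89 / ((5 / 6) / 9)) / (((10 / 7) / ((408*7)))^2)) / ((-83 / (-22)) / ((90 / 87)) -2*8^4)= 63388458790272 / 135107825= 469169.41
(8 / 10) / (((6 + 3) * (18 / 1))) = 2 / 405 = 0.00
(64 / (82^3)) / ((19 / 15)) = 0.00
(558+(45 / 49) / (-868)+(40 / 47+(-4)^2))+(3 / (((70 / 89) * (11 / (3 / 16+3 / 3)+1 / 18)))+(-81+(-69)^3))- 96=-10451681774583801 / 31854128740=-328110.74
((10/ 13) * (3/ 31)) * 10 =300/ 403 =0.74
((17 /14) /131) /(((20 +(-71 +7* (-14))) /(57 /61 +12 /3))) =-731 /2381318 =-0.00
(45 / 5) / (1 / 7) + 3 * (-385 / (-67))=5376 / 67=80.24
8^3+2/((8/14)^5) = 278951/512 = 544.83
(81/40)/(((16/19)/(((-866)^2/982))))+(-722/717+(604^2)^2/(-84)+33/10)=-1249443524404551727/788585280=-1584411421.43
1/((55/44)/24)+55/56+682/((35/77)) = 425763/280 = 1520.58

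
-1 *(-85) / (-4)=-21.25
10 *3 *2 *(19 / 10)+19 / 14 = 1615 / 14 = 115.36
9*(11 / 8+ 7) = 603 / 8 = 75.38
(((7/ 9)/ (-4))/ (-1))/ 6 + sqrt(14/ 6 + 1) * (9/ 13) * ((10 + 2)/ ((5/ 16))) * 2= 7/ 216 + 1152 * sqrt(30)/ 65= 97.11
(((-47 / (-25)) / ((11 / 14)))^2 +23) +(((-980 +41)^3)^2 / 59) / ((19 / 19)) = 51839277649041235468626 / 4461875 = 11618272060297797.56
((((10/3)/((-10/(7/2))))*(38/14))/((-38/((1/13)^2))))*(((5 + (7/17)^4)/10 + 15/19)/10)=854511/13409296550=0.00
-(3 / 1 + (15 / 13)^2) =-732 / 169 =-4.33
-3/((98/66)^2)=-3267/2401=-1.36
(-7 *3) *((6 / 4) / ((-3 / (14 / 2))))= 147 / 2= 73.50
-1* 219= -219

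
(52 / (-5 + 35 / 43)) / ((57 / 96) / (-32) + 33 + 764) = -572416 / 36724905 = -0.02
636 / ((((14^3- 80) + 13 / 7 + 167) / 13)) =9646 / 3305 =2.92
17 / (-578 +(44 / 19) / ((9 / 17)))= -171 / 5770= -0.03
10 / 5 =2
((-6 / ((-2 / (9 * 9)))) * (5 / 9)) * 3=405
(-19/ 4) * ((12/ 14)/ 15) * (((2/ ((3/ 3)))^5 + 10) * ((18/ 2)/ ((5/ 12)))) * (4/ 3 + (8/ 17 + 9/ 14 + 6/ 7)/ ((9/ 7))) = -299934/ 425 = -705.73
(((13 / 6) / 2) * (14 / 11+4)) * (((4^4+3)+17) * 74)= 1283308 / 11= 116664.36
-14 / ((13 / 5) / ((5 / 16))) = -175 / 104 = -1.68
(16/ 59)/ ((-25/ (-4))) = 64/ 1475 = 0.04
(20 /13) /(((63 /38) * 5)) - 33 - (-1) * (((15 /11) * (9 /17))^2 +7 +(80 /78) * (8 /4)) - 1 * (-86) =1797366143 /28639611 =62.76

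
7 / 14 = 1 / 2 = 0.50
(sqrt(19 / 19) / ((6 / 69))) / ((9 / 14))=161 / 9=17.89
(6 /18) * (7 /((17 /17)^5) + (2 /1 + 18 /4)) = 9 /2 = 4.50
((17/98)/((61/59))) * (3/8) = 3009/47824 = 0.06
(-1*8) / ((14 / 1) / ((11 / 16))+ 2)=-44 / 123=-0.36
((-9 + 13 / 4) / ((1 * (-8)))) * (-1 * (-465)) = 10695 / 32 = 334.22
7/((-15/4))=-28/15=-1.87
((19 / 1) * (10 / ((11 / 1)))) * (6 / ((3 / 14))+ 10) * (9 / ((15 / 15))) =64980 / 11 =5907.27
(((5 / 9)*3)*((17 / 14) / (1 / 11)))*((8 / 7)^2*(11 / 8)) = 41140 / 1029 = 39.98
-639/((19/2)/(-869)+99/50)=-13882275/42778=-324.52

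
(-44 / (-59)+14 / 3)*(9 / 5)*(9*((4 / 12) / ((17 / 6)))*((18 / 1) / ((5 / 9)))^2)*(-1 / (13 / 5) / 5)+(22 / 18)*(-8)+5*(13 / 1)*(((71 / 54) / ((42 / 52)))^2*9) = 41188905673507 / 58220764875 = 707.46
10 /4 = 2.50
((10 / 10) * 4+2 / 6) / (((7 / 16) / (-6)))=-416 / 7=-59.43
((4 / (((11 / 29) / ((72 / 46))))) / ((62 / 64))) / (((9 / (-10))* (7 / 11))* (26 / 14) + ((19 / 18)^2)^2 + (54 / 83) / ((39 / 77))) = 75681884528640 / 6495414058033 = 11.65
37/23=1.61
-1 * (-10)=10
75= 75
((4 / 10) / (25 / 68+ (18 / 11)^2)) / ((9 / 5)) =16456 / 225513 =0.07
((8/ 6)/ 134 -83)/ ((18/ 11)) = -183491/ 3618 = -50.72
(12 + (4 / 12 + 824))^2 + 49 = 6295522 / 9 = 699502.44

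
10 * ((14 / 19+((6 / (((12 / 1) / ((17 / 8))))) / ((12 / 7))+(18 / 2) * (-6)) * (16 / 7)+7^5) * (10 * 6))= 1331520850 / 133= 10011434.96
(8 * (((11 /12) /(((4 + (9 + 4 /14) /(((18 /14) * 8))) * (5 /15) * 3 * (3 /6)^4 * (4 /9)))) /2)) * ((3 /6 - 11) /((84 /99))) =-117612 /353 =-333.18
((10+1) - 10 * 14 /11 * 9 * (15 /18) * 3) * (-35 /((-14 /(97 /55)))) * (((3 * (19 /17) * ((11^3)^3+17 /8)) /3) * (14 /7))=-6399182316792.70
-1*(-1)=1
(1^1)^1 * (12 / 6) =2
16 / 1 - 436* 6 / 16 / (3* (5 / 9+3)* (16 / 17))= -293 / 1024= -0.29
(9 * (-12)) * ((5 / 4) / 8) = -135 / 8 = -16.88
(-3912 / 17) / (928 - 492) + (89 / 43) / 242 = -10012151 / 19282318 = -0.52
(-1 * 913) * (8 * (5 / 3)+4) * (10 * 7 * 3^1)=-3323320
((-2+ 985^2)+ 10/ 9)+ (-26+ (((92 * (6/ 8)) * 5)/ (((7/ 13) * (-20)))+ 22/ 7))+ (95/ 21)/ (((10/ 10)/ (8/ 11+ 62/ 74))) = 99505161881/ 102564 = 970176.30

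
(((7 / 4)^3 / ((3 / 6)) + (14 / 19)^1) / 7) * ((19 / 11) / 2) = 995 / 704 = 1.41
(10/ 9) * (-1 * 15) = -16.67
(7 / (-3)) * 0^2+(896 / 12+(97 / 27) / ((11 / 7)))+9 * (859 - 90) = 2078392 / 297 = 6997.95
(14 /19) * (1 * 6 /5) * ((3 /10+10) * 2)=8652 /475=18.21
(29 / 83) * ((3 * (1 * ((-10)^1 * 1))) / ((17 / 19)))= -16530 / 1411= -11.72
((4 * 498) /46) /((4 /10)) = 2490 /23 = 108.26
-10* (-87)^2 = -75690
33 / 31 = 1.06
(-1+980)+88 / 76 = 18623 / 19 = 980.16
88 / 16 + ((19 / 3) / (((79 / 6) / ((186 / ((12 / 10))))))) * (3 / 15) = 3225 / 158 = 20.41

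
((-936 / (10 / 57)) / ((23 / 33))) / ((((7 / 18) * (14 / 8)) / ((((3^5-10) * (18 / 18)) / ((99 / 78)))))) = -11635430976 / 5635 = -2064850.22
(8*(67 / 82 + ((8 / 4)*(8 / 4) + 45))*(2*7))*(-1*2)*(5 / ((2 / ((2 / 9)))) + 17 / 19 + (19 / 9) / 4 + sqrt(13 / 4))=-66220 / 3 - 228760*sqrt(13) / 41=-42190.55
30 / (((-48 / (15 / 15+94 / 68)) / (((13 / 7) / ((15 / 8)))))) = -351 / 238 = -1.47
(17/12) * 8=34/3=11.33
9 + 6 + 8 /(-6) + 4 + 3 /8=433 /24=18.04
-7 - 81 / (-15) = -8 / 5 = -1.60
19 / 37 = 0.51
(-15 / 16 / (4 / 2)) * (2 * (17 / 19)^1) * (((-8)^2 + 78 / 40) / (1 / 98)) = -3296181 / 608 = -5421.35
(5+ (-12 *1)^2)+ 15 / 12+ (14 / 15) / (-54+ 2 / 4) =964493 / 6420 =150.23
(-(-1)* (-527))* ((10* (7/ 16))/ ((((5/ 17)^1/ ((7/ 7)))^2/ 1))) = -1066121/ 40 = -26653.02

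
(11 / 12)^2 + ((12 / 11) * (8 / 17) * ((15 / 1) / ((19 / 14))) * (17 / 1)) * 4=11637449 / 30096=386.68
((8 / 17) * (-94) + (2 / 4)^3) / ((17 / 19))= -113981 / 2312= -49.30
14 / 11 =1.27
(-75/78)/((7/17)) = -425/182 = -2.34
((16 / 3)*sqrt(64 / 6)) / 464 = 0.04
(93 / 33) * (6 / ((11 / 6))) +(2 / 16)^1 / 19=9.23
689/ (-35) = -689/ 35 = -19.69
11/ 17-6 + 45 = 674/ 17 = 39.65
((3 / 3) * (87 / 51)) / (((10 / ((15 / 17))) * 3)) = 0.05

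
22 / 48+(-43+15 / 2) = -841 / 24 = -35.04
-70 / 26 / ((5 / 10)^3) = -280 / 13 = -21.54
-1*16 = -16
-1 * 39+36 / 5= -159 / 5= -31.80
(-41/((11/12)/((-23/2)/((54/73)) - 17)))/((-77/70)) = -1441150/1089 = -1323.37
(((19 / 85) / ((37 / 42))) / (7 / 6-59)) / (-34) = 2394 / 18552355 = 0.00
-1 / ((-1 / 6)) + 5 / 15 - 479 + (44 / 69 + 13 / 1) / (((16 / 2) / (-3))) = -263735 / 552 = -477.78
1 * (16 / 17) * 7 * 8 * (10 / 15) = 1792 / 51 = 35.14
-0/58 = 0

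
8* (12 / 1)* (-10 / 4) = -240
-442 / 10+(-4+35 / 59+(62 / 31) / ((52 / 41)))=-353049 / 7670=-46.03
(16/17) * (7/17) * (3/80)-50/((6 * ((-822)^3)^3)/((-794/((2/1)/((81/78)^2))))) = 10009354593676156733557166599/688738923231526022857658542080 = 0.01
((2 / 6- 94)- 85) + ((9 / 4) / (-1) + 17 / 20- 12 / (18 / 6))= -2761 / 15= -184.07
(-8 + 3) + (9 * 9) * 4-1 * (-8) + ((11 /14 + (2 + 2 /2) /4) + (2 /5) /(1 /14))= 46779 /140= 334.14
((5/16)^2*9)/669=75/57088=0.00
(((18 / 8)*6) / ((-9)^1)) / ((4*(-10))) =3 / 80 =0.04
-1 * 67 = -67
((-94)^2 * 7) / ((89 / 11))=680372 / 89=7644.63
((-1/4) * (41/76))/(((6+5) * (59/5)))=-205/197296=-0.00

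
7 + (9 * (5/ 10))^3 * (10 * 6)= 10949/ 2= 5474.50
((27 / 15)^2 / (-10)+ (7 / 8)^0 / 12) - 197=-295861 / 1500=-197.24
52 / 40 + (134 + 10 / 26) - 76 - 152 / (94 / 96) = -95.55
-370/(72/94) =-8695/18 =-483.06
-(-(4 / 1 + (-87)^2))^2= -57350329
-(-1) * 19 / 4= 19 / 4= 4.75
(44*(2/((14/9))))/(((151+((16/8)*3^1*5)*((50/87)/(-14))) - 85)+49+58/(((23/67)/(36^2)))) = 264132/1022891153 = 0.00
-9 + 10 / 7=-53 / 7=-7.57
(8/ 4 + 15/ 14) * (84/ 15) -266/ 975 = 16.93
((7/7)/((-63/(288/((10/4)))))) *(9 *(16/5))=-9216/175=-52.66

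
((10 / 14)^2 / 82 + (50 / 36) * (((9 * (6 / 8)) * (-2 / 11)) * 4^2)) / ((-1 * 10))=241025 / 88396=2.73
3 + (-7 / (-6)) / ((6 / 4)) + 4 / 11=410 / 99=4.14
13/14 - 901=-12601/14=-900.07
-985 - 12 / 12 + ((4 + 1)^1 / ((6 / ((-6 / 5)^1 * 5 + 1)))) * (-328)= 1142 / 3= 380.67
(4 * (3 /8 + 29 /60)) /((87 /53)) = 5459 /2610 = 2.09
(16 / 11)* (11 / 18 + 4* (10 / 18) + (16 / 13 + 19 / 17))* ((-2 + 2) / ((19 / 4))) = 0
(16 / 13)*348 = 5568 / 13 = 428.31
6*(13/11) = 78/11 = 7.09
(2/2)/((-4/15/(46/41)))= -345/82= -4.21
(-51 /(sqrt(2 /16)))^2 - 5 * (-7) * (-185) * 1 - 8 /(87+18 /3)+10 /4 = 2666387 /186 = 14335.41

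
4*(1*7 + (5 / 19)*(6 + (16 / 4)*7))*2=2424 / 19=127.58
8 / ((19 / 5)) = 40 / 19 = 2.11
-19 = -19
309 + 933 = 1242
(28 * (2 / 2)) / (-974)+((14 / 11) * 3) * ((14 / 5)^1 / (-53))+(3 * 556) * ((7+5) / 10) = 2841154202 / 1419605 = 2001.37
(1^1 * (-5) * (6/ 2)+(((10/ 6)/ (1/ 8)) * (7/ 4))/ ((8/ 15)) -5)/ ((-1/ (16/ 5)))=-76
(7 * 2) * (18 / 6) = 42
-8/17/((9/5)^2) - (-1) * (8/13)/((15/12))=31064/89505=0.35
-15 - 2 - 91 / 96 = -1723 / 96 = -17.95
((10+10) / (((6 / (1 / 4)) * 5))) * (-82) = -41 / 3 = -13.67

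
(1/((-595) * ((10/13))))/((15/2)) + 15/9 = 74362/44625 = 1.67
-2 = -2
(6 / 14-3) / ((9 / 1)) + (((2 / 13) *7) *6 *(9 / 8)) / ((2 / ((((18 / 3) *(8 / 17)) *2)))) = 31310 / 1547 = 20.24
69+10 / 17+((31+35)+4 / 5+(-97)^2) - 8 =810678 / 85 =9537.39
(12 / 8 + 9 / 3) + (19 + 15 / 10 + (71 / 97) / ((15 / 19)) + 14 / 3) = 14838 / 485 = 30.59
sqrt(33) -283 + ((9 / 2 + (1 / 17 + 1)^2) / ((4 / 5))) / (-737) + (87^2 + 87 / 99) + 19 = sqrt(33) + 37346376241 / 5111832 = 7311.61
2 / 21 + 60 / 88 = 359 / 462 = 0.78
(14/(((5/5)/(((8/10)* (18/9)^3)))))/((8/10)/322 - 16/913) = -32926432/5527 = -5957.38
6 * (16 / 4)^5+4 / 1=6148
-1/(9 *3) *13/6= -13/162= -0.08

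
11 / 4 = 2.75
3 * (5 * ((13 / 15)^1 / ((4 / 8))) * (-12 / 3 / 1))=-104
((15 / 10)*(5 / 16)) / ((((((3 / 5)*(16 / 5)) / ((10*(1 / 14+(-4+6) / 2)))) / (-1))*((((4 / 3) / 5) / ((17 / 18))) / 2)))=-265625 / 14336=-18.53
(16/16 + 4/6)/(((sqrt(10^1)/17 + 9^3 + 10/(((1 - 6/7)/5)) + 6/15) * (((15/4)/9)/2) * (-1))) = -62389320/8417878751 + 3400 * sqrt(10)/8417878751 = -0.01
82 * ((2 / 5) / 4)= 41 / 5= 8.20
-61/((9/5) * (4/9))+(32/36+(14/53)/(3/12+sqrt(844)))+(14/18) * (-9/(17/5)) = -77.41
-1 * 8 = -8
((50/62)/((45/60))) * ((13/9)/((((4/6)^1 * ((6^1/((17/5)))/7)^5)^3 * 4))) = 176663883558780679517311283087387/142341157440000000000000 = 1241130019.85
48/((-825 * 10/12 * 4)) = -24/1375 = -0.02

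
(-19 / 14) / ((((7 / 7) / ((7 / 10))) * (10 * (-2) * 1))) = 19 / 400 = 0.05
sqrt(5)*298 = 298*sqrt(5) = 666.35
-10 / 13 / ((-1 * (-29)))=-10 / 377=-0.03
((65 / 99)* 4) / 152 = 0.02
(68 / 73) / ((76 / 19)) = 17 / 73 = 0.23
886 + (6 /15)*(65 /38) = 16847 /19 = 886.68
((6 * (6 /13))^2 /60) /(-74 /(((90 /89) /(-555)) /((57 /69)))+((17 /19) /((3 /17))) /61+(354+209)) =8636868 /2305236878945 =0.00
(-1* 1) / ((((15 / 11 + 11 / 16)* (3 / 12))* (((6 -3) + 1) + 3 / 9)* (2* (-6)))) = 176 / 4693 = 0.04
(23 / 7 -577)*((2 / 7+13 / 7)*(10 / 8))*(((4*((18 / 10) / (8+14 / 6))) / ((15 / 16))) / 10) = -867456 / 7595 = -114.21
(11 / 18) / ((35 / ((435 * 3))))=22.79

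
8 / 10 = 4 / 5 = 0.80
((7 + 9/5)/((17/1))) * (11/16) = 121/340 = 0.36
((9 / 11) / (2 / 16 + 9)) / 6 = 12 / 803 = 0.01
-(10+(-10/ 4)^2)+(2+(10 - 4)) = -33/ 4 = -8.25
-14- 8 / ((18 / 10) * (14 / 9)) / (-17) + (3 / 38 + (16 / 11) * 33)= 154865 / 4522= 34.25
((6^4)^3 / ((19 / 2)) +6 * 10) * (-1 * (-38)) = 8707131624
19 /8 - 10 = -61 /8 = -7.62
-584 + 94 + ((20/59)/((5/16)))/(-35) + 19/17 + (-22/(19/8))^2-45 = -5678820628/12672905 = -448.11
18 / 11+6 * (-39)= -2556 / 11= -232.36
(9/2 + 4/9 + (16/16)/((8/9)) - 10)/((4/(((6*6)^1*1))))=-283/8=-35.38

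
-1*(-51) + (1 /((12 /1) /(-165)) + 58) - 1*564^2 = -1272003 /4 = -318000.75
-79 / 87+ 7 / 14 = -71 / 174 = -0.41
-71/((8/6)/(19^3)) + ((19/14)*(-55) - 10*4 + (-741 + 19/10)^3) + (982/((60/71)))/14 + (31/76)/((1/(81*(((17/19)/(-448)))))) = -98034471954594857/242592000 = -404112550.93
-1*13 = -13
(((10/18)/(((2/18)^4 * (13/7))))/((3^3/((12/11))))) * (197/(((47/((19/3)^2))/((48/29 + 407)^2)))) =12585021720411420/5652361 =2226507068.53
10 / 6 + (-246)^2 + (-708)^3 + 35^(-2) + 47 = -1304016226447 / 3675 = -354834347.33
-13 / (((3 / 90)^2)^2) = -10530000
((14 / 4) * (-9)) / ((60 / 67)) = -35.18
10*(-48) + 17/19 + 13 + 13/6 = -52889/114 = -463.94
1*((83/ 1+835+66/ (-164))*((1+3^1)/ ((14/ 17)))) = 182733/ 41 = 4456.90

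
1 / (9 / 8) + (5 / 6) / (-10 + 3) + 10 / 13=2521 / 1638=1.54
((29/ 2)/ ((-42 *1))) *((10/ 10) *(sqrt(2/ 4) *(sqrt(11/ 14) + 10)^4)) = -59523109 *sqrt(2)/ 32928 - 204595 *sqrt(77)/ 2058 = -3428.80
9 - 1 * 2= 7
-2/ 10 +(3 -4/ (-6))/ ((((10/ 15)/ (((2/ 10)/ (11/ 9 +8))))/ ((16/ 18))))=-39/ 415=-0.09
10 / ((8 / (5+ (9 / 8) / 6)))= 415 / 64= 6.48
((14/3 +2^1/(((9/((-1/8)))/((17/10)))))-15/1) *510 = -63529/12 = -5294.08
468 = 468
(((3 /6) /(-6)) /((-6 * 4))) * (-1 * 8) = -1 /36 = -0.03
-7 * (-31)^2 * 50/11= -30577.27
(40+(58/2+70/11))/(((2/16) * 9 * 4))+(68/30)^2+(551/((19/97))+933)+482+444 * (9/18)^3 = 4305.39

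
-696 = -696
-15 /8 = -1.88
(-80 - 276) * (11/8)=-979/2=-489.50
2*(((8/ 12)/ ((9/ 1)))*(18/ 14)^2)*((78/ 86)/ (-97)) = -468/ 204379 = -0.00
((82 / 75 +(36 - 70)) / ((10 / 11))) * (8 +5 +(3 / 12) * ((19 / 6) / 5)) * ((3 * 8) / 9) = -21433346 / 16875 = -1270.12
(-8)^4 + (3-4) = 4095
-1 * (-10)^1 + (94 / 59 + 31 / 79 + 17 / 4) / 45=8506057 / 838980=10.14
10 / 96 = 5 / 48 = 0.10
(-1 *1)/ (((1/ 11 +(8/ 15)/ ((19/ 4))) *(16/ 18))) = -28215/ 5096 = -5.54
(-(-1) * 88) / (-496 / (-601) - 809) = -52888 / 485713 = -0.11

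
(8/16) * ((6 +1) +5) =6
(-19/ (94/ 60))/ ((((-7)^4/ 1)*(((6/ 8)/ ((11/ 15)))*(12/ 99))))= -4598/ 112847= -0.04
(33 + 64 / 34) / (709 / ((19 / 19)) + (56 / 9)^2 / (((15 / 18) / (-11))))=80055 / 454291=0.18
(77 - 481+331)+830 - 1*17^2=468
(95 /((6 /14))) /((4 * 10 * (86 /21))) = 931 /688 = 1.35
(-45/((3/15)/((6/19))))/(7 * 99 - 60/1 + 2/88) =-59400/529207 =-0.11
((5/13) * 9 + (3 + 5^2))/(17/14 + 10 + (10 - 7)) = 5726/2587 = 2.21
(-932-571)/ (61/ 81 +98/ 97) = -11809071/ 13855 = -852.33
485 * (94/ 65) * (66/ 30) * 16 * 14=22466752/ 65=345642.34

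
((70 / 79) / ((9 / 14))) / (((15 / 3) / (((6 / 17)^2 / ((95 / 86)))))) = 67424 / 2168945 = 0.03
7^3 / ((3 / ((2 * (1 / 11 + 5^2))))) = 63112 / 11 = 5737.45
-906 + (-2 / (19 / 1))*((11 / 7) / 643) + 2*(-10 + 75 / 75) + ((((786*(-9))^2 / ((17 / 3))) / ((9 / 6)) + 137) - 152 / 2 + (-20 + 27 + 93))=5886469.47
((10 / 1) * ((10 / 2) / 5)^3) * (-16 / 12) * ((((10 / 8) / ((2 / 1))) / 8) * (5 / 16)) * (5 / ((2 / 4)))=-625 / 192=-3.26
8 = 8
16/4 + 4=8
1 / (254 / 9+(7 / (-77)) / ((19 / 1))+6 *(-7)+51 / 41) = -0.08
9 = 9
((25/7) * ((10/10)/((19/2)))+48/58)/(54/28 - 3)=-9284/8265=-1.12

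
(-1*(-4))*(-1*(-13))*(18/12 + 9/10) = 624/5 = 124.80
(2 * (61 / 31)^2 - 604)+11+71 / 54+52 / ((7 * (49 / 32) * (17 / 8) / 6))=-570.24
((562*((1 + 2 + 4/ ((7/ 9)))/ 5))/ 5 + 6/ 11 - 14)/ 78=163237/ 75075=2.17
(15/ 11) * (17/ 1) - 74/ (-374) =4372/ 187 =23.38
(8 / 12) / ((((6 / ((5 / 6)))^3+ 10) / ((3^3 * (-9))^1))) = -10125 / 23953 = -0.42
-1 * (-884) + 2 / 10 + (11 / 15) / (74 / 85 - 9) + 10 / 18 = 884.67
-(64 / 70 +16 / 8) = -2.91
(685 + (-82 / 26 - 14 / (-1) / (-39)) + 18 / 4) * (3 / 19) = 53507 / 494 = 108.31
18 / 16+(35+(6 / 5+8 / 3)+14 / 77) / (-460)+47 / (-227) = 28706203 / 34458600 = 0.83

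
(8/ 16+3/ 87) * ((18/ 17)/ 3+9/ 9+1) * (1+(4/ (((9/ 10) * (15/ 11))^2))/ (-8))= 301940/ 359397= 0.84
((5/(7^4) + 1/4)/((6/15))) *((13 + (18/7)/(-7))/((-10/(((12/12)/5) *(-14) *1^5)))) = 1498599/672280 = 2.23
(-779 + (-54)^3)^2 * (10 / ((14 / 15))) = 1878063528675 / 7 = 268294789810.71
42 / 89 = 0.47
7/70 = 1/10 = 0.10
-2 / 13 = -0.15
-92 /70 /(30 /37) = -851 /525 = -1.62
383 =383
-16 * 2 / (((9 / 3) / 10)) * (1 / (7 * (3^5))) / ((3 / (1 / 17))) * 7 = -320 / 37179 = -0.01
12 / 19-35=-653 / 19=-34.37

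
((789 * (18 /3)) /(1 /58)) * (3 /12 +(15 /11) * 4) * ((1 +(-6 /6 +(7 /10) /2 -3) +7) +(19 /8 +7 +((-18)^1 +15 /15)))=-2257050483 /440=-5129660.19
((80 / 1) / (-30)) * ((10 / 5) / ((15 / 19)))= -304 / 45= -6.76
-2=-2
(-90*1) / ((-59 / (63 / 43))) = 5670 / 2537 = 2.23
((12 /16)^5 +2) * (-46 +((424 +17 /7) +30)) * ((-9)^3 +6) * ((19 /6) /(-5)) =420468.40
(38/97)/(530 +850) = 19/66930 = 0.00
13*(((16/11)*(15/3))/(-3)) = -1040/33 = -31.52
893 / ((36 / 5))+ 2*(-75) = -935 / 36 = -25.97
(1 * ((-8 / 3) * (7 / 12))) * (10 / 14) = -10 / 9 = -1.11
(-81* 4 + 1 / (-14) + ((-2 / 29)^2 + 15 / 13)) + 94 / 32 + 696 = 460440709 / 1224496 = 376.02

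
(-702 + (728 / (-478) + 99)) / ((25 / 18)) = -2600658 / 5975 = -435.26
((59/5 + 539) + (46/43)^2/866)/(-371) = -2204904508/1485144535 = -1.48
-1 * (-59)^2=-3481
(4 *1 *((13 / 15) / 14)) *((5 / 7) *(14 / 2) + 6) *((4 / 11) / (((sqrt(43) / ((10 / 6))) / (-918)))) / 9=-3536 *sqrt(43) / 903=-25.68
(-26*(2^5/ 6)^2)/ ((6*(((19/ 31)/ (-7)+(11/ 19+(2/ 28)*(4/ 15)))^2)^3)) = -6968.91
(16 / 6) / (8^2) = 0.04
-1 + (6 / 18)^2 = -8 / 9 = -0.89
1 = 1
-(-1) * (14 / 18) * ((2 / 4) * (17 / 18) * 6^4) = 476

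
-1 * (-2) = 2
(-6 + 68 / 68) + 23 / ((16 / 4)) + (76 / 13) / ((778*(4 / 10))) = 15551 / 20228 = 0.77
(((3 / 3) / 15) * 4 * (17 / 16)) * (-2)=-17 / 30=-0.57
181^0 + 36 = 37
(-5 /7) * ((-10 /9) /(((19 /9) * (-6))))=-0.06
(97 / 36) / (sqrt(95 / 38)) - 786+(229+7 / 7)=-556+97 *sqrt(10) / 180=-554.30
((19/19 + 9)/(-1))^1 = -10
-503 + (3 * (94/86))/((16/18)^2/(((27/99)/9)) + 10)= -21062839/41882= -502.91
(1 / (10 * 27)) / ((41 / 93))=0.01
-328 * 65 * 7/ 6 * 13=-970060/ 3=-323353.33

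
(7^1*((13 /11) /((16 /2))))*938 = 42679 /44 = 969.98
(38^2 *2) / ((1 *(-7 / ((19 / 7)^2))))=-1042568 / 343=-3039.56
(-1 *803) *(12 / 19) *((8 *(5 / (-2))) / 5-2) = 57816 / 19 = 3042.95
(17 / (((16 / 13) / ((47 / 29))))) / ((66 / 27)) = 93483 / 10208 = 9.16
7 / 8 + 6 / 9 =37 / 24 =1.54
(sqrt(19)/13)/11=sqrt(19)/143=0.03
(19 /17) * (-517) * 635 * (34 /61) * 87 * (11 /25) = -2387755194 /305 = -7828705.55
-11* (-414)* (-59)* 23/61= -6179778/61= -101307.84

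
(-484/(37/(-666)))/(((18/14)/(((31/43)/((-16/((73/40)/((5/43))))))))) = -4791.90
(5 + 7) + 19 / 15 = 199 / 15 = 13.27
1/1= 1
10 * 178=1780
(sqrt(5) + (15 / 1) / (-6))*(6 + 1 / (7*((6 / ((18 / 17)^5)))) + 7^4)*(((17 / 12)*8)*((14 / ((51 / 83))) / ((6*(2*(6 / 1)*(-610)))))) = 1985649298243 / 56124107496-1985649298243*sqrt(5) / 140310268740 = 3.74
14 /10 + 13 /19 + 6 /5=312 /95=3.28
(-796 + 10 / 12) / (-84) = 4771 / 504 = 9.47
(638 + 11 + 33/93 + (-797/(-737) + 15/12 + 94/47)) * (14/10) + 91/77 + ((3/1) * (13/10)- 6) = 417753999/456940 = 914.24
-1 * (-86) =86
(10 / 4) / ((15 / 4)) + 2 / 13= 32 / 39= 0.82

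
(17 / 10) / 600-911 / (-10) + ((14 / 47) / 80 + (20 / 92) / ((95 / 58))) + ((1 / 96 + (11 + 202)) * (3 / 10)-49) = 52321412477 / 492936000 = 106.14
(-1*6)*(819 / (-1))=4914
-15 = -15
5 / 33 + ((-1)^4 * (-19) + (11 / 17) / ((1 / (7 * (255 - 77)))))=441724 / 561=787.39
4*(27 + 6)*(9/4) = 297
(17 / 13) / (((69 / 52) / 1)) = 68 / 69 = 0.99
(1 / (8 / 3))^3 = 27 / 512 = 0.05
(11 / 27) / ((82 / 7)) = 77 / 2214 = 0.03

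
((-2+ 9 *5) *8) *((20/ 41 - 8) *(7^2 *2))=-10383296/ 41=-253251.12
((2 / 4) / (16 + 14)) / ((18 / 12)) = 1 / 90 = 0.01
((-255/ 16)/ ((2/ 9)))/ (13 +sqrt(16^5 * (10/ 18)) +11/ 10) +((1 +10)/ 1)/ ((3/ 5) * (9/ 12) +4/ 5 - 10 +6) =-33528418769/ 8385745136 - 22032000 * sqrt(5)/ 524109071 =-4.09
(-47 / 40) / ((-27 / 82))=1927 / 540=3.57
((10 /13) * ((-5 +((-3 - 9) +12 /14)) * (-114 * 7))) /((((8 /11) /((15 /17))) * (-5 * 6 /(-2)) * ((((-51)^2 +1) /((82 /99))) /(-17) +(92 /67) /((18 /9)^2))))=-973138485 /223951052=-4.35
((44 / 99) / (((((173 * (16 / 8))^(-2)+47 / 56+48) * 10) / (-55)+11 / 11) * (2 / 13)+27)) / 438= 10894156 / 276861795309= 0.00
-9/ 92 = -0.10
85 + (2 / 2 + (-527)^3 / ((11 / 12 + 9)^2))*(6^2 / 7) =-2625390329 / 343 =-7654199.21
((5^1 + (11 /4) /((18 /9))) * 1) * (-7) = -357 /8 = -44.62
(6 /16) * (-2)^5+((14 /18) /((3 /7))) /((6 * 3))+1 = -5297 /486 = -10.90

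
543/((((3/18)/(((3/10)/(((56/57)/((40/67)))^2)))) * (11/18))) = 1429007670/2419571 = 590.60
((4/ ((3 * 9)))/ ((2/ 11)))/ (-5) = -22/ 135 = -0.16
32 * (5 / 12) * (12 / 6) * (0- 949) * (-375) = 9490000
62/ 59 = 1.05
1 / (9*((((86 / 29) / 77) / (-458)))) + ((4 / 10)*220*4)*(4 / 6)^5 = -13322287 / 10449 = -1274.98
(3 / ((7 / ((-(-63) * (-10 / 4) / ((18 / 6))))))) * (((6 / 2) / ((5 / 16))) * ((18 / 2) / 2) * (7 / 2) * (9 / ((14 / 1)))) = -2187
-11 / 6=-1.83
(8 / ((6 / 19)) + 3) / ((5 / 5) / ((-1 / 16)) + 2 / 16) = -680 / 381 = -1.78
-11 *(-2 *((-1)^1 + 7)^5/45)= 19008/5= 3801.60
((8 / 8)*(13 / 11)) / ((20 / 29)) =377 / 220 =1.71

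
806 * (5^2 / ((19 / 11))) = 221650 / 19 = 11665.79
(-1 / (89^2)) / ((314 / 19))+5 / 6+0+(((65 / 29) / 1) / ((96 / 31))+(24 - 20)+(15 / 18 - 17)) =-36732151037 / 3462174048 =-10.61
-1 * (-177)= 177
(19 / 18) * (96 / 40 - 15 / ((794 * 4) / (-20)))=62719 / 23820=2.63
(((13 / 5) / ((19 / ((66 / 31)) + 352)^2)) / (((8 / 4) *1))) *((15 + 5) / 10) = 56628 / 2837200205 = 0.00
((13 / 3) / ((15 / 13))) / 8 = 169 / 360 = 0.47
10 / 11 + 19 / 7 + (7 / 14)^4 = 4541 / 1232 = 3.69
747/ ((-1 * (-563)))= 747/ 563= 1.33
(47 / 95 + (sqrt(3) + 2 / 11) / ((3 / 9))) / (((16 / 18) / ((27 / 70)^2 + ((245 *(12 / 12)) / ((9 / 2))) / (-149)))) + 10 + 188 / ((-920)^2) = 2860950686707 / 293529404000 - 4270233 *sqrt(3) / 5840800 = 8.48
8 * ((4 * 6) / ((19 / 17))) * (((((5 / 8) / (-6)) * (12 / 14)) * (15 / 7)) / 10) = -3060 / 931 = -3.29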